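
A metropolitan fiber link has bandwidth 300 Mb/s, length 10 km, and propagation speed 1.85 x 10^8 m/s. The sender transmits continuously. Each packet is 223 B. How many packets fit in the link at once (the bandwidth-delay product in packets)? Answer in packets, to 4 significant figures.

Propagation delay = 10000 / 185000000 = 5.40541e-05 s.
BDP = R × t_prop = 300000000 × 5.40541e-05 = 16216.2 bits.
In packets of 1784 bits: 9.090 packets.

9.090 packets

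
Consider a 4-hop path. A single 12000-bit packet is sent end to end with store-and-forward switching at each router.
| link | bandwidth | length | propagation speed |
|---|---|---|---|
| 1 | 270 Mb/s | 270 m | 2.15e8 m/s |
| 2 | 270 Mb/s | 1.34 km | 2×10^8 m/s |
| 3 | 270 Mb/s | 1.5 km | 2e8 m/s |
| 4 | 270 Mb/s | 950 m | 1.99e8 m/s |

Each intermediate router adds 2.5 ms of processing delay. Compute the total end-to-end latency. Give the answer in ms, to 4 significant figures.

7.698 ms

Transmission delay per hop = L/R = 12000/270000000 = 0.0444444 ms; 4 hops → 0.177778 ms.
Propagation delays (d/s per hop): 0.00125581, 0.0067, 0.0075, 0.00477387 ms; sum = 0.0202297 ms.
Processing at 3 router(s): 3 × 2.5 ms = 7.5 ms.
End-to-end = 7.698 ms.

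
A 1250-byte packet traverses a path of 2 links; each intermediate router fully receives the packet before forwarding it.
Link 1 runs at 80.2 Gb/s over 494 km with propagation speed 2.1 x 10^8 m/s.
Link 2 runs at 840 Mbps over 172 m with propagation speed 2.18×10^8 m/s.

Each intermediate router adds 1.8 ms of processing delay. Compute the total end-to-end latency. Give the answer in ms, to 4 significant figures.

L = 1250 × 8 = 10000 bits.
Transmission delays (L/R per hop): 0.000124688, 0.0119048 ms; sum = 0.0120295 ms.
Propagation delays (d/s per hop): 2.35238, 0.000788991 ms; sum = 2.35317 ms.
Processing at 1 router(s): 1 × 1.8 ms = 1.8 ms.
End-to-end = 4.165 ms.

4.165 ms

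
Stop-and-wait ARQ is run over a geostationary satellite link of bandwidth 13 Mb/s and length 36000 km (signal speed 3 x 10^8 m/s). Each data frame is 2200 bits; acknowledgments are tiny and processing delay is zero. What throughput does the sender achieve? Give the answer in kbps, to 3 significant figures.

t_tx = L/R = 2200/13000000 = 0.000169231 s.
t_prop = 36000000/300000000 = 0.12 s; RTT = 0.24 s.
Cycle = t_tx + RTT = 0.240169 s.
Throughput = L / cycle = 2200 / 0.240169 = 9.16 kbps.

9.16 kbps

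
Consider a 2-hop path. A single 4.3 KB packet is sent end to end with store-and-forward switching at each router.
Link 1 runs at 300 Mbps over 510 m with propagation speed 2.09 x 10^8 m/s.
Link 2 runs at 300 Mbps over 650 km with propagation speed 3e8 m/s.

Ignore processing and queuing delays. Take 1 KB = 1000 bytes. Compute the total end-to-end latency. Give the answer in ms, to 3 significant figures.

2.40 ms

L = 34400 bits.
Transmission delay per hop = L/R = 34400/300000000 = 0.114667 ms; 2 hops → 0.229333 ms.
Propagation delays (d/s per hop): 0.00244019, 2.16667 ms; sum = 2.16911 ms.
End-to-end = 2.40 ms.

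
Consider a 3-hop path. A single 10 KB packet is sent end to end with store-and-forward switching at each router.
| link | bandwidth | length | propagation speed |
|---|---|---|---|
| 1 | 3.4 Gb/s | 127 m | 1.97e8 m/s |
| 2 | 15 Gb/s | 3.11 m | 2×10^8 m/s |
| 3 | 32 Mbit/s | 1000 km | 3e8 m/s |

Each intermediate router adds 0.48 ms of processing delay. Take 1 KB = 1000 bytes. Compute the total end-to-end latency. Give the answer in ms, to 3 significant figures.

L = 80000 bits.
Transmission delays (L/R per hop): 0.0235294, 0.00533333, 2.5 ms; sum = 2.52886 ms.
Propagation delays (d/s per hop): 0.00064467, 1.555e-05, 3.33333 ms; sum = 3.33399 ms.
Processing at 2 router(s): 2 × 0.48 ms = 0.96 ms.
End-to-end = 6.82 ms.

6.82 ms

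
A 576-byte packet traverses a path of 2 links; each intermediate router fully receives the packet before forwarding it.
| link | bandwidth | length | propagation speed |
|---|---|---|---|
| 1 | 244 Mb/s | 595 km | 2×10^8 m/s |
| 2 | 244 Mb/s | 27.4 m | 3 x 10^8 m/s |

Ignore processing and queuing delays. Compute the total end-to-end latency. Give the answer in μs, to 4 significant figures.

L = 576 × 8 = 4608 bits.
Transmission delay per hop = L/R = 4608/244000000 = 18.8852 μs; 2 hops → 37.7705 μs.
Propagation delays (d/s per hop): 2975, 0.0913333 μs; sum = 2975.09 μs.
End-to-end = 3013 μs.

3013 μs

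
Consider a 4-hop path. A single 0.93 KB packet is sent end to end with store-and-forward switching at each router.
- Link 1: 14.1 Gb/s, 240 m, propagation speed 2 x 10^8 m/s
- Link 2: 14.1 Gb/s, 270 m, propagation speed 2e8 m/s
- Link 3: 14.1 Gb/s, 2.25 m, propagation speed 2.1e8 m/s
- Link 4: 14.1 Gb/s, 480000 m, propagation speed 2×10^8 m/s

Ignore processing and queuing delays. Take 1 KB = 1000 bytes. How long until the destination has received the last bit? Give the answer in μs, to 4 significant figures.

2405 μs

L = 7440 bits.
Transmission delay per hop = L/R = 7440/14100000000 = 0.52766 μs; 4 hops → 2.11064 μs.
Propagation delays (d/s per hop): 1.2, 1.35, 0.0107143, 2400 μs; sum = 2402.56 μs.
End-to-end = 2405 μs.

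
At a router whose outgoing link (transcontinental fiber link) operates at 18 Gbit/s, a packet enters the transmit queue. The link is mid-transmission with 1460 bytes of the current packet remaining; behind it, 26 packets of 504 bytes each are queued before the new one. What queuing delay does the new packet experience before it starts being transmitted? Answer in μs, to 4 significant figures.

Each queued packet: L/R = 4032/18000000000 = 0.224 μs.
26 queued → 5.824 μs.
Plus remaining 11680 bits of current packet: 0.648889 μs.
Queuing delay = 6.473 μs.

6.473 μs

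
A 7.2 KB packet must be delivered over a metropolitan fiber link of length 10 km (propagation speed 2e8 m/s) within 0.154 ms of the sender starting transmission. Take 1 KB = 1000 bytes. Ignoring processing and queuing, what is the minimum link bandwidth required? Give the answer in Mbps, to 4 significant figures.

553.8 Mbps

L = 57600 bits.
Propagation delay = 10000 / 200000000 = 0.05 ms.
Transmission budget = 0.154 − 0.05 = 0.104 ms.
R ≥ L / t_tx = 57600 bits / 0.000104 s = 553.8 Mbps.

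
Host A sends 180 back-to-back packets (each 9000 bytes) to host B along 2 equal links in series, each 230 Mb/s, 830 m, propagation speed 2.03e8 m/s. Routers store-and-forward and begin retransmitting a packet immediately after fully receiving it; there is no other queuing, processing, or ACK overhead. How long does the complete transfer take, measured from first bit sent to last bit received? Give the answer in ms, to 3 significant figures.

56.7 ms

Per-hop transmission t_tx = L/R = 72000/230000000 = 0.313043 ms.
Per-hop propagation t_prop = 830/2.03e+08 = 0.00408867 ms.
Pipeline fill: first packet needs 2·t_tx to clear all hops; remaining 179 packets each add one t_tx.
Total = (2+180-1)·t_tx + 2·t_prop = 181·0.313043 + 2·0.00408867 = 56.7 ms.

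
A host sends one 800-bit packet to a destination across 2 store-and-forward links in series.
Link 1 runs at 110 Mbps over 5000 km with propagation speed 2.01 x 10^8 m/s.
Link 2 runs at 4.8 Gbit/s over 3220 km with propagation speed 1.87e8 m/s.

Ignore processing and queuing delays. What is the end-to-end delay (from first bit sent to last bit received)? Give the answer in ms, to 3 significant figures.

42.1 ms

Transmission delays (L/R per hop): 0.00727273, 0.000166667 ms; sum = 0.00743939 ms.
Propagation delays (d/s per hop): 24.8756, 17.2193 ms; sum = 42.0949 ms.
End-to-end = 42.1 ms.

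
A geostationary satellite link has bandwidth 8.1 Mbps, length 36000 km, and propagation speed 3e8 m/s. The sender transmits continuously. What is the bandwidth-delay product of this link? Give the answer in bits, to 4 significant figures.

972000 bits

Propagation delay = 36000000 / 300000000 = 0.12 s.
BDP = R × t_prop = 8100000 × 0.12 = 972000 bits.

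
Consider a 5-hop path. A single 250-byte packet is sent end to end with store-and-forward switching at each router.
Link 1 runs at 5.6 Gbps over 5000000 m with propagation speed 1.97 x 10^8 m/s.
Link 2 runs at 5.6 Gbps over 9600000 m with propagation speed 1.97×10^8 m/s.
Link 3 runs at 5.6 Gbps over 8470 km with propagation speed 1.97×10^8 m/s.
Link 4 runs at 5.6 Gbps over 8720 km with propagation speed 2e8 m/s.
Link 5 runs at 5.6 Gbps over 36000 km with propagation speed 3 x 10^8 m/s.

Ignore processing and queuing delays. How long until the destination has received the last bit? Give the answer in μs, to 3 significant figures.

281000 μs

L = 250 × 8 = 2000 bits.
Transmission delay per hop = L/R = 2000/5600000000 = 0.357143 μs; 5 hops → 1.78571 μs.
Propagation delays (d/s per hop): 25380.7, 48731, 42994.9, 43600, 120000 μs; sum = 280707 μs.
End-to-end = 281000 μs.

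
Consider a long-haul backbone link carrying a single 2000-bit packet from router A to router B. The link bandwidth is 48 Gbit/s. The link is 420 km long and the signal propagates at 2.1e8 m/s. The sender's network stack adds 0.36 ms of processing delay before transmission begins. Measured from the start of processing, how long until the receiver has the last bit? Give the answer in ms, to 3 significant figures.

Transmission delay = L/R = 2000 / 48000000000 = 4.16667e-05 ms.
Propagation delay = d/s = 420000 m / 210000000 m/s = 2 ms.
Plus processing delay 0.36 ms = 0.36 ms.
Total = 2.36 ms.

2.36 ms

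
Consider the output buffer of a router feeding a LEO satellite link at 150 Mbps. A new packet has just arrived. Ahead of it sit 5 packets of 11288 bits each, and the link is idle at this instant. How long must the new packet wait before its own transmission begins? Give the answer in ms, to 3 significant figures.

0.376 ms

Each queued packet: L/R = 11288/150000000 = 0.0752533 ms.
5 queued → 0.376267 ms.
Queuing delay = 0.376 ms.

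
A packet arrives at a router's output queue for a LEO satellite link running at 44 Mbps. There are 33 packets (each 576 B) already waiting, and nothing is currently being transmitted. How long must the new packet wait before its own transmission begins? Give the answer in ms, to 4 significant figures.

3.456 ms

Each queued packet: L/R = 4608/44000000 = 0.104727 ms.
33 queued → 3.456 ms.
Queuing delay = 3.456 ms.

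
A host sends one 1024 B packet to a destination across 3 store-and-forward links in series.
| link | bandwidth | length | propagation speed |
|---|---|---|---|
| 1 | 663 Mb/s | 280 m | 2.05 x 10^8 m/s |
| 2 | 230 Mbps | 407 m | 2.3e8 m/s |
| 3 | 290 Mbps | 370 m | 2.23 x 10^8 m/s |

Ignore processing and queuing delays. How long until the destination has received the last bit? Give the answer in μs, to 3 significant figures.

81.0 μs

L = 1024 × 8 = 8192 bits.
Transmission delays (L/R per hop): 12.356, 35.6174, 28.2483 μs; sum = 76.2216 μs.
Propagation delays (d/s per hop): 1.36585, 1.76957, 1.65919 μs; sum = 4.79461 μs.
End-to-end = 81.0 μs.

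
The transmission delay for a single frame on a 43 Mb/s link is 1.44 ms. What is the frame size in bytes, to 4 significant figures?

7740 bytes

L = R × t_tx = 43000000 b/s × 0.00144 s = 61920 bits.
In bytes: 61920 / 8 = 7740 bytes.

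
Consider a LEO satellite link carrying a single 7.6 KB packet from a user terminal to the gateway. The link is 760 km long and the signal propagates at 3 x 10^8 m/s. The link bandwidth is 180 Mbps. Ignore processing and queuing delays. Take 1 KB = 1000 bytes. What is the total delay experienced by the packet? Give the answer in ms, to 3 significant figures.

L = 60800 bits.
Transmission delay = L/R = 60800 / 180000000 = 0.337778 ms.
Propagation delay = d/s = 760000 m / 300000000 m/s = 2.53333 ms.
Total = 2.87 ms.

2.87 ms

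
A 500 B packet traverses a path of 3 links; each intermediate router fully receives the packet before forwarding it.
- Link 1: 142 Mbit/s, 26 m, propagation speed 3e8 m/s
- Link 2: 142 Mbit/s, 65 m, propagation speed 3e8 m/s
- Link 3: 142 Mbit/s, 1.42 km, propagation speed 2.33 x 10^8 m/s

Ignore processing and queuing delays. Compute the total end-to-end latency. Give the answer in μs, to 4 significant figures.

L = 500 × 8 = 4000 bits.
Transmission delay per hop = L/R = 4000/142000000 = 28.169 μs; 3 hops → 84.507 μs.
Propagation delays (d/s per hop): 0.0866667, 0.216667, 6.09442 μs; sum = 6.39775 μs.
End-to-end = 90.90 μs.

90.90 μs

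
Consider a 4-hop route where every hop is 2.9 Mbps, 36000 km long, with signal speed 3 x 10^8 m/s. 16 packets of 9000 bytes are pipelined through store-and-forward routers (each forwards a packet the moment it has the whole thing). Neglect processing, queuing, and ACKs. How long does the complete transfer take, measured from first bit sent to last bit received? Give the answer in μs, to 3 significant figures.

952000 μs

Per-hop transmission t_tx = L/R = 72000/2900000 = 24827.6 μs.
Per-hop propagation t_prop = 36000000/300000000 = 120000 μs.
Pipeline fill: first packet needs 4·t_tx to clear all hops; remaining 15 packets each add one t_tx.
Total = (4+16-1)·t_tx + 4·t_prop = 19·24827.6 + 4·120000 = 952000 μs.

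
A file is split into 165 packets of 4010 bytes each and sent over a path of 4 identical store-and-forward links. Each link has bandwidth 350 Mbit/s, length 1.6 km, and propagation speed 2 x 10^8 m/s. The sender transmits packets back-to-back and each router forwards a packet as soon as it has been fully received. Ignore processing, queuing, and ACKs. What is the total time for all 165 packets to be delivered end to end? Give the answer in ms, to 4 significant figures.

15.43 ms

Per-hop transmission t_tx = L/R = 32080/350000000 = 0.0916571 ms.
Per-hop propagation t_prop = 1600/200000000 = 0.008 ms.
Pipeline fill: first packet needs 4·t_tx to clear all hops; remaining 164 packets each add one t_tx.
Total = (4+165-1)·t_tx + 4·t_prop = 168·0.0916571 + 4·0.008 = 15.43 ms.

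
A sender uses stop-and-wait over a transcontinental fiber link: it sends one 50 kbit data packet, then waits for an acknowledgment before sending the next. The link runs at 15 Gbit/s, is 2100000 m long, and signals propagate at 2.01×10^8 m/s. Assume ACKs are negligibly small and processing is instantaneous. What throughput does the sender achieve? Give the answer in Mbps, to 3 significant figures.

2.39 Mbps

t_tx = L/R = 50000/15000000000 = 3.33333e-06 s.
t_prop = 2100000/2.01e+08 = 0.0104478 s; RTT = 0.0208955 s.
Cycle = t_tx + RTT = 0.0208989 s.
Throughput = L / cycle = 50000 / 0.0208989 = 2.39 Mbps.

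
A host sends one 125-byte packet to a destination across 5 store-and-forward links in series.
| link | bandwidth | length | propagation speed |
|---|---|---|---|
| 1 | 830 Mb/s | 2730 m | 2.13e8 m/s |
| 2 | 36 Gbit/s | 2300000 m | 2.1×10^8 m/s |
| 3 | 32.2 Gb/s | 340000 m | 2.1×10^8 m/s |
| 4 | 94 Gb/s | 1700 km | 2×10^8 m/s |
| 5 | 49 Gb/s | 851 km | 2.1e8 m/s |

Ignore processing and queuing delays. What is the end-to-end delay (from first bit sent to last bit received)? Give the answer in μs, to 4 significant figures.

L = 125 × 8 = 1000 bits.
Transmission delays (L/R per hop): 1.20482, 0.0277778, 0.0310559, 0.0106383, 0.0204082 μs; sum = 1.2947 μs.
Propagation delays (d/s per hop): 12.8169, 10952.4, 1619.05, 8500, 4052.38 μs; sum = 25136.6 μs.
End-to-end = 25140 μs.

25140 μs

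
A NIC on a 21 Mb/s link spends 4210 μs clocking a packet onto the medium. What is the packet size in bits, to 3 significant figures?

L = R × t_tx = 21000000 b/s × 0.00421 s = 88410 bits.

88400 bits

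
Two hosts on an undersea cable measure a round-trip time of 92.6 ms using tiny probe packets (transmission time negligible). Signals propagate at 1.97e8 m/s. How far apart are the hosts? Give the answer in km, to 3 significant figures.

9120 km

One-way propagation = RTT/2 = 46.3 ms.
d = s × t = 197000000 × 0.0463 = 9120 km.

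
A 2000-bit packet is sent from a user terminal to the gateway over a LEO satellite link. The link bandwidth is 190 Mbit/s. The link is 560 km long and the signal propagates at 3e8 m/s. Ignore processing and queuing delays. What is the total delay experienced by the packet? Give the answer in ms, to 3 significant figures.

1.88 ms

Transmission delay = L/R = 2000 / 190000000 = 0.0105263 ms.
Propagation delay = d/s = 560000 m / 300000000 m/s = 1.86667 ms.
Total = 1.88 ms.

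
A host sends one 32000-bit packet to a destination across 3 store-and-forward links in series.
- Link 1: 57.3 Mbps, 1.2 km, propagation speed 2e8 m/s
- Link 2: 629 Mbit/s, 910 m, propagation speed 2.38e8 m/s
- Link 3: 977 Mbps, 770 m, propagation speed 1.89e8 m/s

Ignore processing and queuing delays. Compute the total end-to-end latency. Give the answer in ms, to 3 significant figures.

Transmission delays (L/R per hop): 0.558464, 0.0508744, 0.0327533 ms; sum = 0.642092 ms.
Propagation delays (d/s per hop): 0.006, 0.00382353, 0.00407407 ms; sum = 0.0138976 ms.
End-to-end = 0.656 ms.

0.656 ms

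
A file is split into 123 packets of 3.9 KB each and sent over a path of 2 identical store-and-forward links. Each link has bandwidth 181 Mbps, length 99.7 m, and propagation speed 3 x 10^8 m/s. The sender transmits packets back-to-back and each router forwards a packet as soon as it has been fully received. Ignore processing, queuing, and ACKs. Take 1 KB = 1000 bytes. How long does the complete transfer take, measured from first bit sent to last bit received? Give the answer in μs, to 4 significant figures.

Per-hop transmission t_tx = L/R = 31200/181000000 = 172.376 μs.
Per-hop propagation t_prop = 99.7/300000000 = 0.332333 μs.
Pipeline fill: first packet needs 2·t_tx to clear all hops; remaining 122 packets each add one t_tx.
Total = (2+123-1)·t_tx + 2·t_prop = 124·172.376 + 2·0.332333 = 21380 μs.

21380 μs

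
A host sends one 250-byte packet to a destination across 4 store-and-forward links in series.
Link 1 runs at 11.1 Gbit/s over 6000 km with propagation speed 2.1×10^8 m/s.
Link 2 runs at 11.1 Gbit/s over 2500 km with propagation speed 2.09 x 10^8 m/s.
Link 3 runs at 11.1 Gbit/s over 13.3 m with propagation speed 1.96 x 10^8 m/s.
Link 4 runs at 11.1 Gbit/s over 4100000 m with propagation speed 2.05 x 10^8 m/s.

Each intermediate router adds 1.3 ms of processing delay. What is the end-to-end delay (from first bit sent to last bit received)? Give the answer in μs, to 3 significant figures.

64400 μs

L = 250 × 8 = 2000 bits.
Transmission delay per hop = L/R = 2000/11100000000 = 0.18018 μs; 4 hops → 0.720721 μs.
Propagation delays (d/s per hop): 28571.4, 11961.7, 0.0678571, 20000 μs; sum = 60533.2 μs.
Processing at 3 router(s): 3 × 1.3 ms = 3900 μs.
End-to-end = 64400 μs.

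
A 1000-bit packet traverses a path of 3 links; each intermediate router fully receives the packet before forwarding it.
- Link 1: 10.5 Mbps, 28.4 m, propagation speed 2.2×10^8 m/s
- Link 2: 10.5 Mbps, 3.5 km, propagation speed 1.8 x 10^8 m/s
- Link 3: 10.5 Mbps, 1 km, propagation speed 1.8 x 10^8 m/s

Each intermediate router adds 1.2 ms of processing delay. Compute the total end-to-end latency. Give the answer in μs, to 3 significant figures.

Transmission delay per hop = L/R = 1000/10500000 = 95.2381 μs; 3 hops → 285.714 μs.
Propagation delays (d/s per hop): 0.129091, 19.4444, 5.55556 μs; sum = 25.1291 μs.
Processing at 2 router(s): 2 × 1.2 ms = 2400 μs.
End-to-end = 2710 μs.

2710 μs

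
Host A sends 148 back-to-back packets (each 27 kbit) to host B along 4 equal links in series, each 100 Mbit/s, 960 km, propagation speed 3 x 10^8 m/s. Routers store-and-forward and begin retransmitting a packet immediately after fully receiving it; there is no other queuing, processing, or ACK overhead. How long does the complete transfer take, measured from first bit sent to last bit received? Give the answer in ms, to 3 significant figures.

Per-hop transmission t_tx = L/R = 27000/100000000 = 0.27 ms.
Per-hop propagation t_prop = 960000/300000000 = 3.2 ms.
Pipeline fill: first packet needs 4·t_tx to clear all hops; remaining 147 packets each add one t_tx.
Total = (4+148-1)·t_tx + 4·t_prop = 151·0.27 + 4·3.2 = 53.6 ms.

53.6 ms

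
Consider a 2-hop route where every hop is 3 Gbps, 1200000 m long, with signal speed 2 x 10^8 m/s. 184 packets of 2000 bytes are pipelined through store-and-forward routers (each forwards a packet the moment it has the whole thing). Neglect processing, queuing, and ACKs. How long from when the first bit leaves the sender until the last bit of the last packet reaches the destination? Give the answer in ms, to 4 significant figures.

12.99 ms

Per-hop transmission t_tx = L/R = 16000/3000000000 = 0.00533333 ms.
Per-hop propagation t_prop = 1200000/200000000 = 6 ms.
Pipeline fill: first packet needs 2·t_tx to clear all hops; remaining 183 packets each add one t_tx.
Total = (2+184-1)·t_tx + 2·t_prop = 185·0.00533333 + 2·6 = 12.99 ms.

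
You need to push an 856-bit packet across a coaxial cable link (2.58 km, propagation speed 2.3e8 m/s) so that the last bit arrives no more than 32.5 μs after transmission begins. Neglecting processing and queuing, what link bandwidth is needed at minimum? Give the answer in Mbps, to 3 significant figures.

Propagation delay = 2580 / 2.3e+08 = 11.2174 μs.
Transmission budget = 32.5 − 11.2174 = 21.2826 μs.
R ≥ L / t_tx = 856 bits / 2.12826e-05 s = 40.2 Mbps.

40.2 Mbps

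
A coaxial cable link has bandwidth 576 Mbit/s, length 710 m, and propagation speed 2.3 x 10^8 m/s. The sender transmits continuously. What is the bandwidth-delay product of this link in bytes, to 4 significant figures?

Propagation delay = 710 / 2.3e+08 = 3.08696e-06 s.
BDP = R × t_prop = 576000000 × 3.08696e-06 = 1778.09 bits.
In bytes: 1778.09/8 = 222.3 bytes.

222.3 bytes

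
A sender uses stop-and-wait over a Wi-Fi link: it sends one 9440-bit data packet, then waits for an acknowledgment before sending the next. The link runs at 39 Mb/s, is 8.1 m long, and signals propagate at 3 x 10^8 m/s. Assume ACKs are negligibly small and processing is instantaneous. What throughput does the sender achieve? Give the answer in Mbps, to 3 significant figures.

t_tx = L/R = 9440/39000000 = 0.000242051 s.
t_prop = 8.1/300000000 = 2.7e-08 s; RTT = 5.4e-08 s.
Cycle = t_tx + RTT = 0.000242105 s.
Throughput = L / cycle = 9440 / 0.000242105 = 39.0 Mbps.

39.0 Mbps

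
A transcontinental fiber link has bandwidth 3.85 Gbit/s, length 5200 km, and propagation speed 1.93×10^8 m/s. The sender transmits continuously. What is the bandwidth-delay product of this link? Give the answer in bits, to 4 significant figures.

Propagation delay = 5200000 / 193000000 = 0.026943 s.
BDP = R × t_prop = 3850000000 × 0.026943 = 103731000 bits.

103700000 bits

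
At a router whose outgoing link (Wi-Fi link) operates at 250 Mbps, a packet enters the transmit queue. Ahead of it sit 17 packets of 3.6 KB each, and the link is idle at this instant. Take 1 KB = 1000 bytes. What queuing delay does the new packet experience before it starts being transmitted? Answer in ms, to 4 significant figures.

Each queued packet: L/R = 28800/250000000 = 0.1152 ms.
17 queued → 1.9584 ms.
Queuing delay = 1.958 ms.

1.958 ms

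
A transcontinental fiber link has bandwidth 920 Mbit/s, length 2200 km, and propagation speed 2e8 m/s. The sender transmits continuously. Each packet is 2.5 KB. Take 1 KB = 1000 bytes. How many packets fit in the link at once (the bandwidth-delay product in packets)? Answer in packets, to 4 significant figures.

Propagation delay = 2200000 / 200000000 = 0.011 s.
BDP = R × t_prop = 920000000 × 0.011 = 10120000 bits.
In packets of 20000 bits: 506.0 packets.

506.0 packets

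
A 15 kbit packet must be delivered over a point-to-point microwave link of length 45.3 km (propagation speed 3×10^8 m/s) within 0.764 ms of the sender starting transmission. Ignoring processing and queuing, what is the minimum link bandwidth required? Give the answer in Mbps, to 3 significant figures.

Propagation delay = 45300 / 300000000 = 0.151 ms.
Transmission budget = 0.764 − 0.151 = 0.613 ms.
R ≥ L / t_tx = 15000 bits / 0.000613 s = 24.5 Mbps.

24.5 Mbps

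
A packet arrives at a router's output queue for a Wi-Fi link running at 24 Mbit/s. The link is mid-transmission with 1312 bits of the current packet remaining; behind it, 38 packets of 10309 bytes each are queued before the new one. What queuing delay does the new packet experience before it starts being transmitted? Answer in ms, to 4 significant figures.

Each queued packet: L/R = 82472/24000000 = 3.43633 ms.
38 queued → 130.581 ms.
Plus remaining 1312 bits of current packet: 0.0546667 ms.
Queuing delay = 130.6 ms.

130.6 ms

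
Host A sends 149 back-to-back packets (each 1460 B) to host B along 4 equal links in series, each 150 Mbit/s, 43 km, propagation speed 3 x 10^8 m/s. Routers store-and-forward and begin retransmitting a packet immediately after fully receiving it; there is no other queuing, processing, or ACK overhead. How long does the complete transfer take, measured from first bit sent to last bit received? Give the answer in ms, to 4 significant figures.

Per-hop transmission t_tx = L/R = 11680/150000000 = 0.0778667 ms.
Per-hop propagation t_prop = 43000/300000000 = 0.143333 ms.
Pipeline fill: first packet needs 4·t_tx to clear all hops; remaining 148 packets each add one t_tx.
Total = (4+149-1)·t_tx + 4·t_prop = 152·0.0778667 + 4·0.143333 = 12.41 ms.

12.41 ms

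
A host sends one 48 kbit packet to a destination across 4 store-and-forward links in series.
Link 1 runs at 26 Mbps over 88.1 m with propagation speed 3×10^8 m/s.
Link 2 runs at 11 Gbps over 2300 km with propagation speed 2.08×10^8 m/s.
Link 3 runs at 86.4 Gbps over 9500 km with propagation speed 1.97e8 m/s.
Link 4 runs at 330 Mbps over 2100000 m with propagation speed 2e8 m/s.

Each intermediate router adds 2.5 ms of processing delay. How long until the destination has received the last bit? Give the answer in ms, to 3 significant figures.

79.3 ms

L = 48000 bits.
Transmission delays (L/R per hop): 1.84615, 0.00436364, 0.000555556, 0.145455 ms; sum = 1.99653 ms.
Propagation delays (d/s per hop): 0.000293667, 11.0577, 48.2234, 10.5 ms; sum = 69.7813 ms.
Processing at 3 router(s): 3 × 2.5 ms = 7.5 ms.
End-to-end = 79.3 ms.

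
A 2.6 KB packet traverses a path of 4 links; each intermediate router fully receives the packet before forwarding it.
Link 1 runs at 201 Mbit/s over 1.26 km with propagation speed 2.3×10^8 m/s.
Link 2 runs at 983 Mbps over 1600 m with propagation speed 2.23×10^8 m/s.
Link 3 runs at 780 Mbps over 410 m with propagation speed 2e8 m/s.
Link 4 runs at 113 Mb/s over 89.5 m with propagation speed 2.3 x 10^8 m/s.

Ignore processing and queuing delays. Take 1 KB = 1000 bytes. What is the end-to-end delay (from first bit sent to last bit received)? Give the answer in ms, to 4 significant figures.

L = 20800 bits.
Transmission delays (L/R per hop): 0.103483, 0.0211597, 0.0266667, 0.184071 ms; sum = 0.33538 ms.
Propagation delays (d/s per hop): 0.00547826, 0.00717489, 0.00205, 0.00038913 ms; sum = 0.0150923 ms.
End-to-end = 0.3505 ms.

0.3505 ms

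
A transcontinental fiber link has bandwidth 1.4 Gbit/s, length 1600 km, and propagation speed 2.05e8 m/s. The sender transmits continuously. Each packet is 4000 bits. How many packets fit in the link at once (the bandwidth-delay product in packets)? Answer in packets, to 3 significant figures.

2730 packets

Propagation delay = 1600000 / 2.05e+08 = 0.00780488 s.
BDP = R × t_prop = 1400000000 × 0.00780488 = 10926800 bits.
In packets of 4000 bits: 2730 packets.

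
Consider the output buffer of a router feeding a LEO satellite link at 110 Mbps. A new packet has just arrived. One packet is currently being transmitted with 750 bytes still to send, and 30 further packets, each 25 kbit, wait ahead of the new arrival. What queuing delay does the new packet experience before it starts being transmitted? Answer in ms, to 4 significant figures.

6.873 ms

Each queued packet: L/R = 25000/110000000 = 0.227273 ms.
30 queued → 6.81818 ms.
Plus remaining 6000 bits of current packet: 0.0545455 ms.
Queuing delay = 6.873 ms.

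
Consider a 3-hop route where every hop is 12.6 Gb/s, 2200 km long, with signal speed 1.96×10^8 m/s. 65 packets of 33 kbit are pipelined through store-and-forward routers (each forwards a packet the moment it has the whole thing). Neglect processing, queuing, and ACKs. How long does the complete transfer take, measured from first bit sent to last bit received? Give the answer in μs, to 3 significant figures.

33800 μs

Per-hop transmission t_tx = L/R = 33000/12600000000 = 2.61905 μs.
Per-hop propagation t_prop = 2200000/196000000 = 11224.5 μs.
Pipeline fill: first packet needs 3·t_tx to clear all hops; remaining 64 packets each add one t_tx.
Total = (3+65-1)·t_tx + 3·t_prop = 67·2.61905 + 3·11224.5 = 33800 μs.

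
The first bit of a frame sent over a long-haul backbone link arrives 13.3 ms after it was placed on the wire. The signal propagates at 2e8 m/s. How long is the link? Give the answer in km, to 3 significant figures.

2660 km

d = s × t_prop = 200000000 × 0.0133 = 2660 km.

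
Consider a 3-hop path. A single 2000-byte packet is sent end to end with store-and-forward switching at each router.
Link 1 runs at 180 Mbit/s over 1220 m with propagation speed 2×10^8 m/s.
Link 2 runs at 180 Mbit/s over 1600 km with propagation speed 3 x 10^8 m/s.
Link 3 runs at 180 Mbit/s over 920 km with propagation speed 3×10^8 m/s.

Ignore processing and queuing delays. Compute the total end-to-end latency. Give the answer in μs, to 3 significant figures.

L = 2000 × 8 = 16000 bits.
Transmission delay per hop = L/R = 16000/180000000 = 88.8889 μs; 3 hops → 266.667 μs.
Propagation delays (d/s per hop): 6.1, 5333.33, 3066.67 μs; sum = 8406.1 μs.
End-to-end = 8670 μs.

8670 μs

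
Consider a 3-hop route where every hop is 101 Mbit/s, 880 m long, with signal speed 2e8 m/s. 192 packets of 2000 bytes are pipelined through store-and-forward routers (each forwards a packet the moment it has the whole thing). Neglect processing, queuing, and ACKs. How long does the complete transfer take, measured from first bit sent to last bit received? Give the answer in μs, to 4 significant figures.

30750 μs

Per-hop transmission t_tx = L/R = 16000/101000000 = 158.416 μs.
Per-hop propagation t_prop = 880/200000000 = 4.4 μs.
Pipeline fill: first packet needs 3·t_tx to clear all hops; remaining 191 packets each add one t_tx.
Total = (3+192-1)·t_tx + 3·t_prop = 194·158.416 + 3·4.4 = 30750 μs.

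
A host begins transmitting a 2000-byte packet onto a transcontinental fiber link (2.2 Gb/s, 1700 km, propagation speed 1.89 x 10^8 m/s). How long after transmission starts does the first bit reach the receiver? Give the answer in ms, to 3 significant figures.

First bit experiences only propagation delay: d/s = 1700000/189000000 = 8.99 ms.

8.99 ms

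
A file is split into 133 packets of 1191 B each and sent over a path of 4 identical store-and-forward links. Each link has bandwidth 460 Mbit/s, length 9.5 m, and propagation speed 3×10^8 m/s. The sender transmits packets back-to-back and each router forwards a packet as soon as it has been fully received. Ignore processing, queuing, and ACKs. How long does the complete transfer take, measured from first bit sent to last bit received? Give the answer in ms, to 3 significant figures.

2.82 ms

Per-hop transmission t_tx = L/R = 9528/460000000 = 0.020713 ms.
Per-hop propagation t_prop = 9.5/300000000 = 3.16667e-05 ms.
Pipeline fill: first packet needs 4·t_tx to clear all hops; remaining 132 packets each add one t_tx.
Total = (4+133-1)·t_tx + 4·t_prop = 136·0.020713 + 4·3.16667e-05 = 2.82 ms.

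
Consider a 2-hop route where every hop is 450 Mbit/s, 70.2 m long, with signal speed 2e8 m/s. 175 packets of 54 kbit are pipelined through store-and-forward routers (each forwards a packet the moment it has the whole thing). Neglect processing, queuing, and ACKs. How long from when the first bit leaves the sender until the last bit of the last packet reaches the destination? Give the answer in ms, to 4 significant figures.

Per-hop transmission t_tx = L/R = 54000/450000000 = 0.12 ms.
Per-hop propagation t_prop = 70.2/200000000 = 0.000351 ms.
Pipeline fill: first packet needs 2·t_tx to clear all hops; remaining 174 packets each add one t_tx.
Total = (2+175-1)·t_tx + 2·t_prop = 176·0.12 + 2·0.000351 = 21.12 ms.

21.12 ms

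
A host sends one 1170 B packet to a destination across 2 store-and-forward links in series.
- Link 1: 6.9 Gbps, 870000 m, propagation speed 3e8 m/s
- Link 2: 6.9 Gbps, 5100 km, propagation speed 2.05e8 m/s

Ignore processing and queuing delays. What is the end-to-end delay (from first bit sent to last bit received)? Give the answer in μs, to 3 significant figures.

27800 μs

L = 1170 × 8 = 9360 bits.
Transmission delay per hop = L/R = 9360/6900000000 = 1.35652 μs; 2 hops → 2.71304 μs.
Propagation delays (d/s per hop): 2900, 24878 μs; sum = 27778 μs.
End-to-end = 27800 μs.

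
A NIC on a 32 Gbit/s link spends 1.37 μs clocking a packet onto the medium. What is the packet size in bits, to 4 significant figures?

L = R × t_tx = 32000000000 b/s × 1.37e-06 s = 43840 bits.

43840 bits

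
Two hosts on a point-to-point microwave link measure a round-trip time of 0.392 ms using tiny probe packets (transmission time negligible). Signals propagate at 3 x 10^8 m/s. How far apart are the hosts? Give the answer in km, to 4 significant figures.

One-way propagation = RTT/2 = 0.196 ms.
d = s × t = 300000000 × 0.000196 = 58.80 km.

58.80 km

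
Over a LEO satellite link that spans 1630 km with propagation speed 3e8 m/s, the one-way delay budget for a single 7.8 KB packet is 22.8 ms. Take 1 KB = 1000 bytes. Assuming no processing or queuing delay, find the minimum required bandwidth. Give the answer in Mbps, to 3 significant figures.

L = 62400 bits.
Propagation delay = 1630000 / 300000000 = 5.43333 ms.
Transmission budget = 22.8 − 5.43333 = 17.3667 ms.
R ≥ L / t_tx = 62400 bits / 0.0173667 s = 3.59 Mbps.

3.59 Mbps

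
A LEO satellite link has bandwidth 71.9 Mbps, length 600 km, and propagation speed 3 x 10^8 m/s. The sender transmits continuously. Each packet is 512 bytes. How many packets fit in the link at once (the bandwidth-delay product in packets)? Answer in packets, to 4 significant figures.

Propagation delay = 600000 / 300000000 = 0.002 s.
BDP = R × t_prop = 71900000 × 0.002 = 143800 bits.
In packets of 4096 bits: 35.11 packets.

35.11 packets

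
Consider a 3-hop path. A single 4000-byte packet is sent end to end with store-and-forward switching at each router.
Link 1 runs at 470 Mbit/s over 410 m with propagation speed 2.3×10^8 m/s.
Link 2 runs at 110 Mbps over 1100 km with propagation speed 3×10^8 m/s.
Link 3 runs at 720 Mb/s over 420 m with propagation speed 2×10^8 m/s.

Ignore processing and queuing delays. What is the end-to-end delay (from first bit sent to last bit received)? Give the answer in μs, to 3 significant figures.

L = 4000 × 8 = 32000 bits.
Transmission delays (L/R per hop): 68.0851, 290.909, 44.4444 μs; sum = 403.439 μs.
Propagation delays (d/s per hop): 1.78261, 3666.67, 2.1 μs; sum = 3670.55 μs.
End-to-end = 4070 μs.

4070 μs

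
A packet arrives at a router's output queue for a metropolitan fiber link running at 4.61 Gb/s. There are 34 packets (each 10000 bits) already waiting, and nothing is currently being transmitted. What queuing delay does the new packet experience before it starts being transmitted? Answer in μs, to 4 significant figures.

Each queued packet: L/R = 10000/4610000000 = 2.1692 μs.
34 queued → 73.7527 μs.
Queuing delay = 73.75 μs.

73.75 μs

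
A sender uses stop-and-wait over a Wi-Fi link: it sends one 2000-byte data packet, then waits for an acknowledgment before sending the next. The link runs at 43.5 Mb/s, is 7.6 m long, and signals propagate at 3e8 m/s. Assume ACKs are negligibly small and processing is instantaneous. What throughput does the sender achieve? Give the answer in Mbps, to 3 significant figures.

43.5 Mbps

t_tx = L/R = 16000/43500000 = 0.000367816 s.
t_prop = 7.6/300000000 = 2.53333e-08 s; RTT = 5.06667e-08 s.
Cycle = t_tx + RTT = 0.000367867 s.
Throughput = L / cycle = 16000 / 0.000367867 = 43.5 Mbps.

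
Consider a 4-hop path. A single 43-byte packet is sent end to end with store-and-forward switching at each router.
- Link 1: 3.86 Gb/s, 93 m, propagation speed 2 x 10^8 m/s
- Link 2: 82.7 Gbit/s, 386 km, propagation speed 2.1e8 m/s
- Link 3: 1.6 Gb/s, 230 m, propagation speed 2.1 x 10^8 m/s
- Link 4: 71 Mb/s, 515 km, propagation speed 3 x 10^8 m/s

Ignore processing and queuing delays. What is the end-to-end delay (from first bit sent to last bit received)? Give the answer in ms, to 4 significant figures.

3.561 ms

L = 43 × 8 = 344 bits.
Transmission delays (L/R per hop): 8.91192e-05, 4.15961e-06, 0.000215, 0.00484507 ms; sum = 0.00515335 ms.
Propagation delays (d/s per hop): 0.000465, 1.8381, 0.00109524, 1.71667 ms; sum = 3.55632 ms.
End-to-end = 3.561 ms.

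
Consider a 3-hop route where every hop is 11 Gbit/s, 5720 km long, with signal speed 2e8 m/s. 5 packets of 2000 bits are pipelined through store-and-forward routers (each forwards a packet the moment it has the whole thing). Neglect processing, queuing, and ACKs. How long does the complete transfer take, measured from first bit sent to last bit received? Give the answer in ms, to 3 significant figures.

Per-hop transmission t_tx = L/R = 2000/11000000000 = 0.000181818 ms.
Per-hop propagation t_prop = 5720000/200000000 = 28.6 ms.
Pipeline fill: first packet needs 3·t_tx to clear all hops; remaining 4 packets each add one t_tx.
Total = (3+5-1)·t_tx + 3·t_prop = 7·0.000181818 + 3·28.6 = 85.8 ms.

85.8 ms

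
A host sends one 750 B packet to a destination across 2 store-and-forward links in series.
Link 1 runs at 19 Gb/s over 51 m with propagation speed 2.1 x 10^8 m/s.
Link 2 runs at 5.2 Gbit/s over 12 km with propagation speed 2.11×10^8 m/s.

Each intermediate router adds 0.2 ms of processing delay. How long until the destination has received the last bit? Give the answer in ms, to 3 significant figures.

L = 750 × 8 = 6000 bits.
Transmission delays (L/R per hop): 0.000315789, 0.00115385 ms; sum = 0.00146964 ms.
Propagation delays (d/s per hop): 0.000242857, 0.056872 ms; sum = 0.0571149 ms.
Processing at 1 router(s): 1 × 0.2 ms = 0.2 ms.
End-to-end = 0.259 ms.

0.259 ms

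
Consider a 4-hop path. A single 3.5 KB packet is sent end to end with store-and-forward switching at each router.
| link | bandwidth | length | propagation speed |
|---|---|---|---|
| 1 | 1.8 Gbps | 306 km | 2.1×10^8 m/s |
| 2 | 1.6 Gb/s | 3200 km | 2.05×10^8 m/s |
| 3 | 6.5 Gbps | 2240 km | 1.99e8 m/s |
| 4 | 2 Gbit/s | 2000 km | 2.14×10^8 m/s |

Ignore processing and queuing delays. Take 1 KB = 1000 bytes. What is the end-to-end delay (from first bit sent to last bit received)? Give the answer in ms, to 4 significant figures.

L = 28000 bits.
Transmission delays (L/R per hop): 0.0155556, 0.0175, 0.00430769, 0.014 ms; sum = 0.0513632 ms.
Propagation delays (d/s per hop): 1.45714, 15.6098, 11.2563, 9.34579 ms; sum = 37.669 ms.
End-to-end = 37.72 ms.

37.72 ms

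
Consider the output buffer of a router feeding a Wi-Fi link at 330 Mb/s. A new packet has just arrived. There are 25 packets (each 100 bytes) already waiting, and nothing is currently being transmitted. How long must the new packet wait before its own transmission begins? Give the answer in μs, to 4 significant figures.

Each queued packet: L/R = 800/330000000 = 2.42424 μs.
25 queued → 60.6061 μs.
Queuing delay = 60.61 μs.

60.61 μs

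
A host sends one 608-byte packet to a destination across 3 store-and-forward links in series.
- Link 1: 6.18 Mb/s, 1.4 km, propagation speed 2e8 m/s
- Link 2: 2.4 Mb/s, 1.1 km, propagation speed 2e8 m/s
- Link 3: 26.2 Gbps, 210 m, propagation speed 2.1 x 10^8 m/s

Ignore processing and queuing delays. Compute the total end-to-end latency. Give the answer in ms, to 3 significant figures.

L = 608 × 8 = 4864 bits.
Transmission delays (L/R per hop): 0.787055, 2.02667, 0.000185649 ms; sum = 2.81391 ms.
Propagation delays (d/s per hop): 0.007, 0.0055, 0.001 ms; sum = 0.0135 ms.
End-to-end = 2.83 ms.

2.83 ms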